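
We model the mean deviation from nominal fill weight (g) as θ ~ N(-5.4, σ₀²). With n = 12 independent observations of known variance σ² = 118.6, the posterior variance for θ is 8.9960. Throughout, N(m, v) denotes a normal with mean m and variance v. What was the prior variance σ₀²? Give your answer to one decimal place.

Posterior precision equals prior precision plus data precision: 1/σ_n² = 1/σ₀² + n/σ².
So 1/σ₀² = 1/8.9960 − 12/118.6 = 0.111161 − 0.101180 = 0.009981.
Hence σ₀² = 1/0.009981 ≈ 100.2.

σ₀² = 100.2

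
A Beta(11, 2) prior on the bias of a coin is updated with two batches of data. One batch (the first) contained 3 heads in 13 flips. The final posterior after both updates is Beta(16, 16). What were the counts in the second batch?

2 heads and 4 tails

Sequential conjugate updates are equivalent to a single update on the pooled data, so total successes = posterior α − prior α and total failures = posterior β − prior β.
Total across both batches: 16−11=5 heads, 16−2=14 tails.
Subtract the first batch: 5−3=2 heads and 14−10=4 tails.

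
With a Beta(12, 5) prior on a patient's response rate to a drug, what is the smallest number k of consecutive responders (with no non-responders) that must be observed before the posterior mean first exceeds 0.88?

After k responders and 0 non-responders the posterior is Beta(12+k, 5), with mean (12+k)/(12+5+k).
Set (12+k)/(17+k) > 0.88 and solve: k > (0.88·17 − 12)/(1 − 0.88) = 24.667.
The smallest integer exceeding 24.667 is 25, and checking k=25: (37)/(42) = 0.8810 > 0.88.

k = 25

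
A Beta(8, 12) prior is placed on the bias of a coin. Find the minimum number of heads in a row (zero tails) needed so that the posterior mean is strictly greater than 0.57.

After k heads and 0 tails the posterior is Beta(8+k, 12), with mean (8+k)/(8+12+k).
Set (8+k)/(20+k) > 0.57 and solve: k > (0.57·20 − 8)/(1 − 0.57) = 7.907.
The smallest integer exceeding 7.907 is 8.

k = 8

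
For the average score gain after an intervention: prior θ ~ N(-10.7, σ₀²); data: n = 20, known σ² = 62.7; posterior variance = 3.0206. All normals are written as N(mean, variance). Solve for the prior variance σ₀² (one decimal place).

Posterior precision equals prior precision plus data precision: 1/σ_n² = 1/σ₀² + n/σ².
So 1/σ₀² = 1/3.0206 − 20/62.7 = 0.331060 − 0.318979 = 0.012081.
Hence σ₀² = 1/0.012081 ≈ 82.8.

σ₀² = 82.8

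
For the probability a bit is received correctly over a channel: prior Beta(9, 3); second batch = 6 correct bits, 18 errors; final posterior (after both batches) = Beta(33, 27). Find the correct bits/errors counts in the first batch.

18 correct bits and 6 errors

Because Beta–binomial updating is additive in the counts, the combined data contributed (α_post−α_prior, β_post−β_prior) successes and failures.
Total across both batches: 33−9=24 correct bits, 27−3=24 errors.
Subtract the second batch: 24−6=18 correct bits and 24−18=6 errors.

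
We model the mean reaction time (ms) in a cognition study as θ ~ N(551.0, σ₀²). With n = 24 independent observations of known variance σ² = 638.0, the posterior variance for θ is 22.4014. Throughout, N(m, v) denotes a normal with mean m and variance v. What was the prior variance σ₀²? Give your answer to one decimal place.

For the Normal–Normal model with known σ², precisions add: τ_n = τ₀ + n/σ².
So 1/σ₀² = 1/22.4014 − 24/638.0 = 0.044640 − 0.037618 = 0.007022.
Hence σ₀² = 1/0.007022 ≈ 142.4.

σ₀² = 142.4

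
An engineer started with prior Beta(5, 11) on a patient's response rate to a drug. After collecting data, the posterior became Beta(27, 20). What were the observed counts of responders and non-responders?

A Beta(a, b) prior with s successes and f failures in binomial data gives a Beta(a+s, b+f) posterior.
Match parameters: s=27−5=22, f=20−11=9.

22 responders and 9 non-responders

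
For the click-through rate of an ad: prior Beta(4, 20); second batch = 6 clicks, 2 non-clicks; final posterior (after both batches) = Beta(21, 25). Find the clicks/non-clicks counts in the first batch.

11 clicks and 3 non-clicks

Because Beta–binomial updating is additive in the counts, the combined data contributed (α_post−α_prior, β_post−β_prior) successes and failures.
Total across both batches: 21−4=17 clicks, 25−20=5 non-clicks.
Subtract the second batch: 17−6=11 clicks and 5−2=3 non-clicks.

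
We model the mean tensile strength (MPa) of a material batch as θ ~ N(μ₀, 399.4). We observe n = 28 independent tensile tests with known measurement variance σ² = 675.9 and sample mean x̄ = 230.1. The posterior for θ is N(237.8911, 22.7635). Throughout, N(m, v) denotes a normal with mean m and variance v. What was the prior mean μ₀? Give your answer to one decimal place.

The posterior mean is a precision-weighted average: μ_n = (τ₀μ₀ + τ_data·x̄)/(τ₀+τ_data), with τ₀=1/σ₀² and τ_data=n/σ².
Here τ₀ = 1/399.4 = 0.002504 and τ_data = 28/675.9 = 0.041426, so τ_n = 0.043930.
Rearranging for μ₀: μ₀ = (μ_n·τ_n − τ_data·x̄)/τ₀ = (237.8911·0.043930 − 0.041426·230.1) / 0.002504 = 0.918433/0.002504 ≈ 366.8.

μ₀ = 366.8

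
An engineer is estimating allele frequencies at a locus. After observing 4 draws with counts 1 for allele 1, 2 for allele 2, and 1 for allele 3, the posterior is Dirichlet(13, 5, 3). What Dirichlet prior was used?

Dirichlet(12, 3, 2)

For a Dirichlet(α) prior with multinomial counts c, the posterior is Dirichlet(α + c) componentwise.
Subtract each count from the matching posterior parameter: 13−1=12, 5−2=3, 3−1=2.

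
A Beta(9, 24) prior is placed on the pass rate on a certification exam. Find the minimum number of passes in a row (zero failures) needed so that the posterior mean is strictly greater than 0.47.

k = 13

After k passes and 0 failures the posterior is Beta(9+k, 24), with mean (9+k)/(9+24+k).
Set (9+k)/(33+k) > 0.47 and solve: k > (0.47·33 − 9)/(1 − 0.47) = 12.283.
The smallest integer exceeding 12.283 is 13.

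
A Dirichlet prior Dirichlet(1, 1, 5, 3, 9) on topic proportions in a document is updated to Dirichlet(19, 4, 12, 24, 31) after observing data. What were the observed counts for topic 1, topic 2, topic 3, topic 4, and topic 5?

For a Dirichlet(α) prior with multinomial counts c, the posterior is Dirichlet(α + c) componentwise.
Counts are posterior − prior componentwise: 19−1=18, 4−1=3, 12−5=7, 24−3=21, 31−9=22.

counts (18, 3, 7, 21, 22)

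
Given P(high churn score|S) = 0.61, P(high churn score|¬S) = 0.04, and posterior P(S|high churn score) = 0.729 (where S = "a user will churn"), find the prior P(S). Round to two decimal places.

P(S) = 0.15

In odds form, posterior odds = prior odds × likelihood ratio, so prior odds = posterior odds ÷ LR.
Posterior odds = 0.729/(1−0.729) = 2.6900. LR = 0.61/0.04 = 15.2500.
Prior odds = 2.6900/15.2500 = 0.1764, so P(S) = 0.1764/(1+0.1764) ≈ 0.15.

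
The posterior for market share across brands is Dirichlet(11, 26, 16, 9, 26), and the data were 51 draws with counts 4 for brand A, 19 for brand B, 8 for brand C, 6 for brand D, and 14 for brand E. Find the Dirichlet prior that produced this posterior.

For a Dirichlet(α) prior with multinomial counts c, the posterior is Dirichlet(α + c) componentwise.
Subtract each count from the matching posterior parameter: 11−4=7, 26−19=7, 16−8=8, 9−6=3, 26−14=12.

Dirichlet(7, 7, 8, 3, 12)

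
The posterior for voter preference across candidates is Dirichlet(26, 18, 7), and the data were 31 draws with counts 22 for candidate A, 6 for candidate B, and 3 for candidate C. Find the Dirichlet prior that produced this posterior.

Dirichlet(4, 12, 4)

For a Dirichlet(α) prior with multinomial counts c, the posterior is Dirichlet(α + c) componentwise.
Subtract each count from the matching posterior parameter: 26−22=4, 18−6=12, 7−3=4.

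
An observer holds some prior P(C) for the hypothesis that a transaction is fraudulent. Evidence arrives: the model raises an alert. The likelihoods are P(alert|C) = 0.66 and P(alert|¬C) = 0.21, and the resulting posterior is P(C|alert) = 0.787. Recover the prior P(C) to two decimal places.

Bayes' rule in odds form gives O(C|E) = O(C)·[P(E|C)/P(E|¬C)], hence O(C) = O(C|E)/LR.
Posterior odds = 0.787/(1−0.787) = 3.6948. LR = 0.66/0.21 = 3.1429.
Prior odds = 3.6948/3.1429 = 1.1756, so P(C) = 1.1756/(1+1.1756) ≈ 0.54.

P(C) = 0.54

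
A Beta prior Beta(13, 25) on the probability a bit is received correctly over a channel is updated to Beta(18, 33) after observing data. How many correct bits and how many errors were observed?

5 correct bits and 8 errors

Beta is conjugate to the binomial likelihood: posterior = Beta(α+s, β+f).
Match parameters: s=18−13=5, f=33−25=8.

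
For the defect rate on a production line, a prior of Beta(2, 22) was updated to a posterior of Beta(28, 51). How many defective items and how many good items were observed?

Beta is conjugate to the binomial likelihood: posterior = Beta(α+s, β+f).
So s = 28 − 2 = 26 and f = 51 − 22 = 29.

26 defective items and 29 good items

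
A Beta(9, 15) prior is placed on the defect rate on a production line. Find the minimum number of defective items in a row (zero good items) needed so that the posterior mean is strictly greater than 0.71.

k = 28

After k defective items and 0 good items the posterior is Beta(9+k, 15), with mean (9+k)/(9+15+k).
Set (9+k)/(24+k) > 0.71 and solve: k > (0.71·24 − 9)/(1 − 0.71) = 27.724.
The smallest integer exceeding 27.724 is 28.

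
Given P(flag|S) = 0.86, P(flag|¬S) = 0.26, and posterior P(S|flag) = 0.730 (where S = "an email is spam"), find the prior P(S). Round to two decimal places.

P(S) = 0.45

Bayes' rule in odds form gives O(S|E) = O(S)·[P(E|S)/P(E|¬S)], hence O(S) = O(S|E)/LR.
Posterior odds = 0.730/(1−0.730) = 2.7037. LR = 0.86/0.26 = 3.3077.
Prior odds = 2.7037/3.3077 = 0.8174, so P(S) = 0.8174/(1+0.8174) ≈ 0.45.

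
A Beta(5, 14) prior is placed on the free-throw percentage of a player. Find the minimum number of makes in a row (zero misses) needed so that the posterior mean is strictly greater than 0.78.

k = 45

After k makes and 0 misses the posterior is Beta(5+k, 14), with mean (5+k)/(5+14+k).
Set (5+k)/(19+k) > 0.78 and solve: k > (0.78·19 − 5)/(1 − 0.78) = 44.636.
The smallest integer exceeding 44.636 is 45, and checking k=45: (50)/(64) = 0.7812 > 0.78.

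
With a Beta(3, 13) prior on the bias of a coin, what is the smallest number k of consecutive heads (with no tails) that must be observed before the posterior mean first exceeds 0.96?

After k heads and 0 tails the posterior is Beta(3+k, 13), with mean (3+k)/(3+13+k).
Set (3+k)/(16+k) > 0.96 and solve: k > (0.96·16 − 3)/(1 − 0.96) = 309.000.
The smallest integer exceeding 309.000 is 310.

k = 310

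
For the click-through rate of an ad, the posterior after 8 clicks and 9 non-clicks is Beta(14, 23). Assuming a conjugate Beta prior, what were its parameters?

Under Beta–binomial conjugacy the posterior parameters are (a+s, b+f).
So a = 14 − 8 = 6 and b = 23 − 9 = 14.

Beta(6, 14)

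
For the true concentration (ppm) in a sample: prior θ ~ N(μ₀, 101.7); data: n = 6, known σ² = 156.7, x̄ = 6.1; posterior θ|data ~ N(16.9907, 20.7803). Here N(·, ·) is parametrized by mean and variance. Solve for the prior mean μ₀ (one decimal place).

The posterior mean is a precision-weighted average: μ_n = (τ₀μ₀ + τ_data·x̄)/(τ₀+τ_data), with τ₀=1/σ₀² and τ_data=n/σ².
Here τ₀ = 1/101.7 = 0.009833 and τ_data = 6/156.7 = 0.038290, so τ_n = 0.048123.
Rearranging for μ₀: μ₀ = (μ_n·τ_n − τ_data·x̄)/τ₀ = (16.9907·0.048123 − 0.038290·6.1) / 0.009833 = 0.584074/0.009833 ≈ 59.4.

μ₀ = 59.4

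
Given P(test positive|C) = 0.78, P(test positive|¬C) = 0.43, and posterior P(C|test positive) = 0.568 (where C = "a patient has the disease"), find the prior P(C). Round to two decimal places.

In odds form, posterior odds = prior odds × likelihood ratio, so prior odds = posterior odds ÷ LR.
Posterior odds = 0.568/(1−0.568) = 1.3148. LR = 0.78/0.43 = 1.8140.
Prior odds = 1.3148/1.8140 = 0.7248, so P(C) = 0.7248/(1+0.7248) ≈ 0.42.

P(C) = 0.42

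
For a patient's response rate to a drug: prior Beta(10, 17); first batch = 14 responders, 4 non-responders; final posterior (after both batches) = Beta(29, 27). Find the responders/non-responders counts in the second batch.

5 responders and 6 non-responders

Because Beta–binomial updating is additive in the counts, the combined data contributed (α_post−α_prior, β_post−β_prior) successes and failures.
Total across both batches: 29−10=19 responders, 27−17=10 non-responders.
Subtract the first batch: 19−14=5 responders and 10−4=6 non-responders.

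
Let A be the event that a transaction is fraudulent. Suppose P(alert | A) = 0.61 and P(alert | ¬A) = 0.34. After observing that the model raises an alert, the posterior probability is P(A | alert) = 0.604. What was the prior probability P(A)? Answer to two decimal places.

In odds form, posterior odds = prior odds × likelihood ratio, so prior odds = posterior odds ÷ LR.
Posterior odds = 0.604/(1−0.604) = 1.5253. LR = 0.61/0.34 = 1.7941.
Prior odds = 1.5253/1.7941 = 0.8502, so P(A) = 0.8502/(1+0.8502) ≈ 0.46.

P(A) = 0.46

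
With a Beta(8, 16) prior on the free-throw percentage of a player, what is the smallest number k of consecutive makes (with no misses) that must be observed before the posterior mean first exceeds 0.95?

k = 297

After k makes and 0 misses the posterior is Beta(8+k, 16), with mean (8+k)/(8+16+k).
Set (8+k)/(24+k) > 0.95 and solve: k > (0.95·24 − 8)/(1 − 0.95) = 296.000.
The smallest integer exceeding 296.000 is 297.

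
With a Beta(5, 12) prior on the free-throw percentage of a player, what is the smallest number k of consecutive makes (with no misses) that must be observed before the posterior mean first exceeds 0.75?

After k makes and 0 misses the posterior is Beta(5+k, 12), with mean (5+k)/(5+12+k).
Set (5+k)/(17+k) > 0.75 and solve: k > (0.75·17 − 5)/(1 − 0.75) = 31.000.
The smallest integer exceeding 31.000 is 32.

k = 32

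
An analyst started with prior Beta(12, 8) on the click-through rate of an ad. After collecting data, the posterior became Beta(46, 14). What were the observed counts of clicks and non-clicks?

34 clicks and 6 non-clicks

A Beta(α, β) prior with s successes and f failures in binomial data gives a Beta(α+s, β+f) posterior.
Match parameters: s=46−12=34, f=14−8=6.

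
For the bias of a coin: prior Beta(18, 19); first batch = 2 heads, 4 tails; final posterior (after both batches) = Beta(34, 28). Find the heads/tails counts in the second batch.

14 heads and 5 tails

Because Beta–binomial updating is additive in the counts, the combined data contributed (α_post−α_prior, β_post−β_prior) successes and failures.
Total across both batches: 34−18=16 heads, 28−19=9 tails.
Subtract the first batch: 16−2=14 heads and 9−4=5 tails.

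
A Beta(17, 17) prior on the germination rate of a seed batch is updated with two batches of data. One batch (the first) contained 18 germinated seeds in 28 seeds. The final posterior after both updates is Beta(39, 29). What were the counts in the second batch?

Sequential conjugate updates are equivalent to a single update on the pooled data, so total successes = posterior α − prior α and total failures = posterior β − prior β.
Total across both batches: 39−17=22 germinated seeds, 29−17=12 non-germinating seeds.
Subtract the first batch: 22−18=4 germinated seeds and 12−10=2 non-germinating seeds.

4 germinated seeds and 2 non-germinating seeds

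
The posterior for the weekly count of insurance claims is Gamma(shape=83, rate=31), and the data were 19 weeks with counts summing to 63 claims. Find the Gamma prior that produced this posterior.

Gamma–Poisson conjugacy: posterior shape = α + Σxᵢ, posterior rate = β + n.
So α = 83 − 63 = 20 and β = 31 − 19 = 12.

Gamma(shape=20, rate=12)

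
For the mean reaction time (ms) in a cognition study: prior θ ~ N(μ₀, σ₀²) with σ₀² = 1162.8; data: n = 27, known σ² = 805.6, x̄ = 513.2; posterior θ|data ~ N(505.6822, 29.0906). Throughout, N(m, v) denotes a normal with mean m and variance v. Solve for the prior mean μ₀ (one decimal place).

μ₀ = 212.7

With known observation variance, the Normal–Normal posterior has precision τ_n = τ₀ + n/σ² and mean μ_n = (τ₀μ₀ + (n/σ²)x̄)/τ_n.
Here τ₀ = 1/1162.8 = 0.000860 and τ_data = 27/805.6 = 0.033515, so τ_n = 0.034375.
Rearranging for μ₀: μ₀ = (μ_n·τ_n − τ_data·x̄)/τ₀ = (505.6822·0.034375 − 0.033515·513.2) / 0.000860 = 0.182928/0.000860 ≈ 212.7.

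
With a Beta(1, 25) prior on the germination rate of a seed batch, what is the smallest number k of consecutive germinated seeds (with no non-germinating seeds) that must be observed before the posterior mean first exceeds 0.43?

k = 18

After k germinated seeds and 0 non-germinating seeds the posterior is Beta(1+k, 25), with mean (1+k)/(1+25+k).
Set (1+k)/(26+k) > 0.43 and solve: k > (0.43·26 − 1)/(1 − 0.43) = 17.860.
The smallest integer exceeding 17.860 is 18.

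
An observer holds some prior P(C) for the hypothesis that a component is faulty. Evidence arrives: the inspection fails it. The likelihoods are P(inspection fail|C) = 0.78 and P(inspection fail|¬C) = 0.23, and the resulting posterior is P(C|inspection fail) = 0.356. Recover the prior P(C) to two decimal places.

Bayes' rule in odds form gives O(C|E) = O(C)·[P(E|C)/P(E|¬C)], hence O(C) = O(C|E)/LR.
Posterior odds = 0.356/(1−0.356) = 0.5528. LR = 0.78/0.23 = 3.3913.
Prior odds = 0.5528/3.3913 = 0.1630, so P(C) = 0.1630/(1+0.1630) ≈ 0.14.

P(C) = 0.14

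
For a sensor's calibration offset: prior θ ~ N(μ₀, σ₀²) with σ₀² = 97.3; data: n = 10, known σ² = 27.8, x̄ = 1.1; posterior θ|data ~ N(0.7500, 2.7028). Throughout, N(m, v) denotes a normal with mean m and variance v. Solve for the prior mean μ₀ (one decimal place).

μ₀ = -11.5

With known observation variance, the Normal–Normal posterior has precision τ_n = τ₀ + n/σ² and mean μ_n = (τ₀μ₀ + (n/σ²)x̄)/τ_n.
Here τ₀ = 1/97.3 = 0.010277 and τ_data = 10/27.8 = 0.359712, so τ_n = 0.369989.
Rearranging for μ₀: μ₀ = (μ_n·τ_n − τ_data·x̄)/τ₀ = (0.7500·0.369989 − 0.359712·1.1) / 0.010277 = -0.118191/0.010277 ≈ -11.5.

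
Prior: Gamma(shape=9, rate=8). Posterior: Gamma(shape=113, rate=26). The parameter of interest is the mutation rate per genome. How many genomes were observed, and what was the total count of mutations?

n = 18 genomes with total 104 mutations

A Gamma(α, β) prior (rate parametrization) on a Poisson rate with n observations summing to S gives posterior Gamma(α+S, β+n).
Matching: Σxᵢ = 113 − 9 = 104 and n = 26 − 8 = 18.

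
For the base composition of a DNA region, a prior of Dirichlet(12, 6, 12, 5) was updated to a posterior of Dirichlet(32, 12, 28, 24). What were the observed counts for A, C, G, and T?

counts (20, 6, 16, 19)

For a Dirichlet(α) prior with multinomial counts c, the posterior is Dirichlet(α + c) componentwise.
Counts are posterior − prior componentwise: 32−12=20, 12−6=6, 28−12=16, 24−5=19.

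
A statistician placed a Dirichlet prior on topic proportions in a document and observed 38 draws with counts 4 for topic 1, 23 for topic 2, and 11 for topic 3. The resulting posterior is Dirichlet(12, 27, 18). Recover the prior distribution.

For a Dirichlet(α) prior with multinomial counts c, the posterior is Dirichlet(α + c) componentwise.
Subtract each count from the matching posterior parameter: 12−4=8, 27−23=4, 18−11=7.

Dirichlet(8, 4, 7)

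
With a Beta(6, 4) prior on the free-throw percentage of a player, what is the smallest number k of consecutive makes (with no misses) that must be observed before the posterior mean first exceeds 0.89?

k = 27

After k makes and 0 misses the posterior is Beta(6+k, 4), with mean (6+k)/(6+4+k).
Set (6+k)/(10+k) > 0.89 and solve: k > (0.89·10 − 6)/(1 − 0.89) = 26.364.
The smallest integer exceeding 26.364 is 27, and checking k=27: (33)/(37) = 0.8919 > 0.89.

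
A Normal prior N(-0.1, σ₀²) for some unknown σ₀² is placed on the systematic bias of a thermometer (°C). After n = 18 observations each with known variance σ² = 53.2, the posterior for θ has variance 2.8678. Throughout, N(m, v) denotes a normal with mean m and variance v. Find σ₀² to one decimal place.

σ₀² = 96.6

Posterior precision equals prior precision plus data precision: 1/σ_n² = 1/σ₀² + n/σ².
So 1/σ₀² = 1/2.8678 − 18/53.2 = 0.348699 − 0.338346 = 0.010353.
Hence σ₀² = 1/0.010353 ≈ 96.6.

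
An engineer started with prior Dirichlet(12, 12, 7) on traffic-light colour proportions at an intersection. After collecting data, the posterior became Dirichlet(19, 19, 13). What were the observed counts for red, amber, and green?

counts (7, 7, 6)

For a Dirichlet(α) prior with multinomial counts c, the posterior is Dirichlet(α + c) componentwise.
Counts are posterior − prior componentwise: 19−12=7, 19−12=7, 13−7=6.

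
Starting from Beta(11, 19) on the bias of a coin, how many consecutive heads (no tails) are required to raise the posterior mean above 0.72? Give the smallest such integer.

After k heads and 0 tails the posterior is Beta(11+k, 19), with mean (11+k)/(11+19+k).
Set (11+k)/(30+k) > 0.72 and solve: k > (0.72·30 − 11)/(1 − 0.72) = 37.857.
The smallest integer exceeding 37.857 is 38.

k = 38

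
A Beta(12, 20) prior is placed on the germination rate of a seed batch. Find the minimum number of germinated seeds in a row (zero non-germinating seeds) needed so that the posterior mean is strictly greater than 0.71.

k = 37

After k germinated seeds and 0 non-germinating seeds the posterior is Beta(12+k, 20), with mean (12+k)/(12+20+k).
Set (12+k)/(32+k) > 0.71 and solve: k > (0.71·32 − 12)/(1 − 0.71) = 36.966.
The smallest integer exceeding 36.966 is 37, and checking k=37: (49)/(69) = 0.7101 > 0.71.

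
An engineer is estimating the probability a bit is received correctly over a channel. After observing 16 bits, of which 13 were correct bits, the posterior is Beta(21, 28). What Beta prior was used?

Beta(8, 25)

Beta is conjugate to the binomial likelihood: posterior = Beta(α+s, β+f).
So α = 21 − 13 = 8 and β = 28 − 3 = 25.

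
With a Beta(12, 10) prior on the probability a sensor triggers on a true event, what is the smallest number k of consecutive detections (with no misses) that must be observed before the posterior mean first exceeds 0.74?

After k detections and 0 misses the posterior is Beta(12+k, 10), with mean (12+k)/(12+10+k).
Set (12+k)/(22+k) > 0.74 and solve: k > (0.74·22 − 12)/(1 − 0.74) = 16.462.
The smallest integer exceeding 16.462 is 17.

k = 17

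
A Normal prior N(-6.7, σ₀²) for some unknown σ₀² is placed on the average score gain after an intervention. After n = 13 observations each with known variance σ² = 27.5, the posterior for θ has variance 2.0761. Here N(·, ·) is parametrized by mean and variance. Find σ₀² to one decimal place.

σ₀² = 111.8

For the Normal–Normal model with known σ², precisions add: τ_n = τ₀ + n/σ².
So 1/σ₀² = 1/2.0761 − 13/27.5 = 0.481672 − 0.472727 = 0.008945.
Hence σ₀² = 1/0.008945 ≈ 111.8.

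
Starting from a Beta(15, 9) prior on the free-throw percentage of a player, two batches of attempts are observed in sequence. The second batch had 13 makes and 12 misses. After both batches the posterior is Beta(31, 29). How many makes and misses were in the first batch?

Because Beta–binomial updating is additive in the counts, the combined data contributed (α_post−α_prior, β_post−β_prior) successes and failures.
Total across both batches: 31−15=16 makes, 29−9=20 misses.
Subtract the second batch: 16−13=3 makes and 20−12=8 misses.

3 makes and 8 misses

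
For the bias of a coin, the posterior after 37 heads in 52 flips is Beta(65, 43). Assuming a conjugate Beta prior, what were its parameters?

Beta(28, 28)

A Beta(a, b) prior with s successes and f failures in binomial data gives a Beta(a+s, b+f) posterior.
Subtract the data counts: 65−37=28, 43−15=28.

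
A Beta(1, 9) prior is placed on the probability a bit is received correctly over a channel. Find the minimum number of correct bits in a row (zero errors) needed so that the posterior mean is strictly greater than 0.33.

After k correct bits and 0 errors the posterior is Beta(1+k, 9), with mean (1+k)/(1+9+k).
Set (1+k)/(10+k) > 0.33 and solve: k > (0.33·10 − 1)/(1 − 0.33) = 3.433.
The smallest integer exceeding 3.433 is 4, and checking k=4: (5)/(14) = 0.3571 > 0.33.

k = 4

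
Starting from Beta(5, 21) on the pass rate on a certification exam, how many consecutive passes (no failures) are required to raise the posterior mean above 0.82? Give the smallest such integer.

k = 91

After k passes and 0 failures the posterior is Beta(5+k, 21), with mean (5+k)/(5+21+k).
Set (5+k)/(26+k) > 0.82 and solve: k > (0.82·26 − 5)/(1 − 0.82) = 90.667.
The smallest integer exceeding 90.667 is 91, and checking k=91: (96)/(117) = 0.8205 > 0.82.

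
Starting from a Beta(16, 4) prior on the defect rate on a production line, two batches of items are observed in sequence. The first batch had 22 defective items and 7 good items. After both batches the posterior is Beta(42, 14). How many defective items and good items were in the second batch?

4 defective items and 3 good items

Sequential conjugate updates are equivalent to a single update on the pooled data, so total successes = posterior α − prior α and total failures = posterior β − prior β.
Total across both batches: 42−16=26 defective items, 14−4=10 good items.
Subtract the first batch: 26−22=4 defective items and 10−7=3 good items.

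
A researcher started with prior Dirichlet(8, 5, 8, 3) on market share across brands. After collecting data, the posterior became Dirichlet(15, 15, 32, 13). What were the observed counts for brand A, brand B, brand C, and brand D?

For a Dirichlet(α) prior with multinomial counts c, the posterior is Dirichlet(α + c) componentwise.
Counts are posterior − prior componentwise: 15−8=7, 15−5=10, 32−8=24, 13−3=10.

counts (7, 10, 24, 10)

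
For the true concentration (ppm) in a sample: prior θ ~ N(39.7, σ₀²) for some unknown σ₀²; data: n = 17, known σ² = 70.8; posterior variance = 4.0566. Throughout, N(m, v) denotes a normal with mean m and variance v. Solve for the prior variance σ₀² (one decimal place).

For the Normal–Normal model with known σ², precisions add: τ_n = τ₀ + n/σ².
So 1/σ₀² = 1/4.0566 − 17/70.8 = 0.246512 − 0.240113 = 0.006399.
Hence σ₀² = 1/0.006399 ≈ 156.3.

σ₀² = 156.3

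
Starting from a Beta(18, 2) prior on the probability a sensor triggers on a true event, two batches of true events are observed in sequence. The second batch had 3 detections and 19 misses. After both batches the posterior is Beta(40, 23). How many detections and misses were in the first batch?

Because Beta–binomial updating is additive in the counts, the combined data contributed (α_post−α_prior, β_post−β_prior) successes and failures.
Total across both batches: 40−18=22 detections, 23−2=21 misses.
Subtract the second batch: 22−3=19 detections and 21−19=2 misses.

19 detections and 2 misses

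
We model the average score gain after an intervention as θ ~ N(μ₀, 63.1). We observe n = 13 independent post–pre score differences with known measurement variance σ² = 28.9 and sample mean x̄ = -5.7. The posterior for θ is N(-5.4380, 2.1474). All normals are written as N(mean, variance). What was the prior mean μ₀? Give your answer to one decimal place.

μ₀ = 2.0

The posterior mean is a precision-weighted average: μ_n = (τ₀μ₀ + τ_data·x̄)/(τ₀+τ_data), with τ₀=1/σ₀² and τ_data=n/σ².
Here τ₀ = 1/63.1 = 0.015848 and τ_data = 13/28.9 = 0.449827, so τ_n = 0.465675.
Rearranging for μ₀: μ₀ = (μ_n·τ_n − τ_data·x̄)/τ₀ = (-5.4380·0.465675 − 0.449827·-5.7) / 0.015848 = 0.031673/0.015848 ≈ 2.0.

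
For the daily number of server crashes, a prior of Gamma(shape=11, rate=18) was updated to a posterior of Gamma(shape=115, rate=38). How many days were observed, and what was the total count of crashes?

n = 20 days with total 104 crashes

A Gamma(α, β) prior (rate parametrization) on a Poisson rate with n observations summing to S gives posterior Gamma(α+S, β+n).
Matching: Σxᵢ = 115 − 11 = 104 and n = 38 − 18 = 20.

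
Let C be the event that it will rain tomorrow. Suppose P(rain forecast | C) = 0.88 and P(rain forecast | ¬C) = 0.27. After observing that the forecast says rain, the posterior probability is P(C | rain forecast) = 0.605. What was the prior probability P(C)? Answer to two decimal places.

P(C) = 0.32

Bayes' rule in odds form gives O(C|E) = O(C)·[P(E|C)/P(E|¬C)], hence O(C) = O(C|E)/LR.
Posterior odds = 0.605/(1−0.605) = 1.5316. LR = 0.88/0.27 = 3.2593.
Prior odds = 1.5316/3.2593 = 0.4699, so P(C) = 0.4699/(1+0.4699) ≈ 0.32.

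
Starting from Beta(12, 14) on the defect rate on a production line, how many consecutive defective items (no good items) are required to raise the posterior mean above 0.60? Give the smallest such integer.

k = 10

After k defective items and 0 good items the posterior is Beta(12+k, 14), with mean (12+k)/(12+14+k).
Set (12+k)/(26+k) > 0.60 and solve: k > (0.60·26 − 12)/(1 − 0.60) = 9.000.
The smallest integer exceeding 9.000 is 10.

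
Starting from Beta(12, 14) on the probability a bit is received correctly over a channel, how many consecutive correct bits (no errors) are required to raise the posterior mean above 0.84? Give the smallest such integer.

k = 62

After k correct bits and 0 errors the posterior is Beta(12+k, 14), with mean (12+k)/(12+14+k).
Set (12+k)/(26+k) > 0.84 and solve: k > (0.84·26 − 12)/(1 − 0.84) = 61.500.
The smallest integer exceeding 61.500 is 62, and checking k=62: (74)/(88) = 0.8409 > 0.84.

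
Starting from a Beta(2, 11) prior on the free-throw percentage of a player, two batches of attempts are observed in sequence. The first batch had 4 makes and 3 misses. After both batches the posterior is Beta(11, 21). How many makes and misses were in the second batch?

Because Beta–binomial updating is additive in the counts, the combined data contributed (α_post−α_prior, β_post−β_prior) successes and failures.
Total across both batches: 11−2=9 makes, 21−11=10 misses.
Subtract the first batch: 9−4=5 makes and 10−3=7 misses.

5 makes and 7 misses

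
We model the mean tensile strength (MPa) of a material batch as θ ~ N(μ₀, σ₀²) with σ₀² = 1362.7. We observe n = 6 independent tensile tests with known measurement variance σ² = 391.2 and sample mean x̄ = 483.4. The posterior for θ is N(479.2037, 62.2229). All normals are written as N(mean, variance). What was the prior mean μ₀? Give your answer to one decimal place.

The posterior mean is a precision-weighted average: μ_n = (τ₀μ₀ + τ_data·x̄)/(τ₀+τ_data), with τ₀=1/σ₀² and τ_data=n/σ².
Here τ₀ = 1/1362.7 = 0.000734 and τ_data = 6/391.2 = 0.015337, so τ_n = 0.016071.
Rearranging for μ₀: μ₀ = (μ_n·τ_n − τ_data·x̄)/τ₀ = (479.2037·0.016071 − 0.015337·483.4) / 0.000734 = 0.287377/0.000734 ≈ 391.5.

μ₀ = 391.5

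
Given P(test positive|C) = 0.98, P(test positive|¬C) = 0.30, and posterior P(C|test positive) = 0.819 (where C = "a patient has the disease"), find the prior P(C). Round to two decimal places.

P(C) = 0.58

In odds form, posterior odds = prior odds × likelihood ratio, so prior odds = posterior odds ÷ LR.
Posterior odds = 0.819/(1−0.819) = 4.5249. LR = 0.98/0.30 = 3.2667.
Prior odds = 4.5249/3.2667 = 1.3852, so P(C) = 1.3852/(1+1.3852) ≈ 0.58.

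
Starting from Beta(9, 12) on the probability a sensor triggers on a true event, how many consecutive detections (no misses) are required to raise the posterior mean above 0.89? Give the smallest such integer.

k = 89

After k detections and 0 misses the posterior is Beta(9+k, 12), with mean (9+k)/(9+12+k).
Set (9+k)/(21+k) > 0.89 and solve: k > (0.89·21 − 9)/(1 − 0.89) = 88.091.
The smallest integer exceeding 88.091 is 89.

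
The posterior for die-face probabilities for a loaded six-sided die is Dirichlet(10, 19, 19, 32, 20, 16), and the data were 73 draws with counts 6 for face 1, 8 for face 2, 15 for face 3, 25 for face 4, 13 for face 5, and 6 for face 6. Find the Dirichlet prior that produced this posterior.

For a Dirichlet(α) prior with multinomial counts c, the posterior is Dirichlet(α + c) componentwise.
Subtract each count from the matching posterior parameter: 10−6=4, 19−8=11, 19−15=4, 32−25=7, 20−13=7, 16−6=10.

Dirichlet(4, 11, 4, 7, 7, 10)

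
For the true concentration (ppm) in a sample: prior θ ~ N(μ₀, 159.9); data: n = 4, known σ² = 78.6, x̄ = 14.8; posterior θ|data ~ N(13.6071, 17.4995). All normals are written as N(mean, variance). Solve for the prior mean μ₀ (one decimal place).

The posterior mean is a precision-weighted average: μ_n = (τ₀μ₀ + τ_data·x̄)/(τ₀+τ_data), with τ₀=1/σ₀² and τ_data=n/σ².
Here τ₀ = 1/159.9 = 0.006254 and τ_data = 4/78.6 = 0.050891, so τ_n = 0.057145.
Rearranging for μ₀: μ₀ = (μ_n·τ_n − τ_data·x̄)/τ₀ = (13.6071·0.057145 − 0.050891·14.8) / 0.006254 = 0.024391/0.006254 ≈ 3.9.

μ₀ = 3.9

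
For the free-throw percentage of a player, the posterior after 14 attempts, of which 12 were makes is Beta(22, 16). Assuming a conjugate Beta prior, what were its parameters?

Beta(10, 14)

Under Beta–binomial conjugacy the posterior parameters are (α+s, β+f).
Subtract the data counts: 22−12=10, 16−2=14.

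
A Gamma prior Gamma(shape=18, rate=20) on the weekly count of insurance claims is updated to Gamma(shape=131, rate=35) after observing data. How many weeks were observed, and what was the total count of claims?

Gamma–Poisson conjugacy: posterior shape = α + Σxᵢ, posterior rate = β + n.
Matching: Σxᵢ = 131 − 18 = 113 and n = 35 − 20 = 15.

n = 15 weeks with total 113 claims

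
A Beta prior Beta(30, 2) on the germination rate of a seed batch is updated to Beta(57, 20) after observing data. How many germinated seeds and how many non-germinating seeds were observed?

Under Beta–binomial conjugacy the posterior parameters are (α+s, β+f).
So s = 57 − 30 = 27 and f = 20 − 2 = 18.

27 germinated seeds and 18 non-germinating seeds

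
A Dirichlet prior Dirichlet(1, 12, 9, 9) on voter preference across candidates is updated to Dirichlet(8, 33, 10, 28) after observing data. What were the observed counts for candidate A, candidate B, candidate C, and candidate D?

For a Dirichlet(α) prior with multinomial counts c, the posterior is Dirichlet(α + c) componentwise.
Counts are posterior − prior componentwise: 8−1=7, 33−12=21, 10−9=1, 28−9=19.

counts (7, 21, 1, 19)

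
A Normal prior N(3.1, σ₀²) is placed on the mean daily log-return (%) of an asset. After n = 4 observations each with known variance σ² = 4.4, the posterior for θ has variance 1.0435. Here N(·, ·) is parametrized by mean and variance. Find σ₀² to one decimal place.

For the Normal–Normal model with known σ², precisions add: τ_n = τ₀ + n/σ².
So 1/σ₀² = 1/1.0435 − 4/4.4 = 0.958313 − 0.909091 = 0.049222.
Hence σ₀² = 1/0.049222 ≈ 20.3.

σ₀² = 20.3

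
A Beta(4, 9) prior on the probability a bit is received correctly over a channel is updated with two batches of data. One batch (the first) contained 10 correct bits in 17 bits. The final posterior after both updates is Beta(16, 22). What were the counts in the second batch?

Because Beta–binomial updating is additive in the counts, the combined data contributed (α_post−α_prior, β_post−β_prior) successes and failures.
Total across both batches: 16−4=12 correct bits, 22−9=13 errors.
Subtract the first batch: 12−10=2 correct bits and 13−7=6 errors.

2 correct bits and 6 errors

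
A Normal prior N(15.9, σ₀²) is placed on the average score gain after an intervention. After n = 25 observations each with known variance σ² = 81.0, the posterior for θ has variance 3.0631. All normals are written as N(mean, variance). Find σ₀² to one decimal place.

Posterior precision equals prior precision plus data precision: 1/σ_n² = 1/σ₀² + n/σ².
So 1/σ₀² = 1/3.0631 − 25/81.0 = 0.326467 − 0.308642 = 0.017825.
Hence σ₀² = 1/0.017825 ≈ 56.1.

σ₀² = 56.1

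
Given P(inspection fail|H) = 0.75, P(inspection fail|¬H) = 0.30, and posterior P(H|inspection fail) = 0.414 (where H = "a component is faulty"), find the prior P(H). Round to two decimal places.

P(H) = 0.22

Bayes' rule in odds form gives O(H|E) = O(H)·[P(E|H)/P(E|¬H)], hence O(H) = O(H|E)/LR.
Posterior odds = 0.414/(1−0.414) = 0.7065. LR = 0.75/0.30 = 2.5000.
Prior odds = 0.7065/2.5000 = 0.2826, so P(H) = 0.2826/(1+0.2826) ≈ 0.22.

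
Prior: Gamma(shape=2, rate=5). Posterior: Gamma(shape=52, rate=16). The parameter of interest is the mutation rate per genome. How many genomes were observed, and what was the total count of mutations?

Gamma–Poisson conjugacy: posterior shape = α + Σxᵢ, posterior rate = β + n.
Matching: Σxᵢ = 52 − 2 = 50 and n = 16 − 5 = 11.

n = 11 genomes with total 50 mutations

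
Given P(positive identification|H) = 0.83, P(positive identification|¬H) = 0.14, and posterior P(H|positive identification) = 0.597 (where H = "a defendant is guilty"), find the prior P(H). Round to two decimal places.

In odds form, posterior odds = prior odds × likelihood ratio, so prior odds = posterior odds ÷ LR.
Posterior odds = 0.597/(1−0.597) = 1.4814. LR = 0.83/0.14 = 5.9286.
Prior odds = 1.4814/5.9286 = 0.2499, so P(H) = 0.2499/(1+0.2499) ≈ 0.20.

P(H) = 0.20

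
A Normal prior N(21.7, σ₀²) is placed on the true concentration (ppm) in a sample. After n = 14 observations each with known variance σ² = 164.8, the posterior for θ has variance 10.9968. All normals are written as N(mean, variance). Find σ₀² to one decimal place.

For the Normal–Normal model with known σ², precisions add: τ_n = τ₀ + n/σ².
So 1/σ₀² = 1/10.9968 − 14/164.8 = 0.090936 − 0.084951 = 0.005985.
Hence σ₀² = 1/0.005985 ≈ 167.1.

σ₀² = 167.1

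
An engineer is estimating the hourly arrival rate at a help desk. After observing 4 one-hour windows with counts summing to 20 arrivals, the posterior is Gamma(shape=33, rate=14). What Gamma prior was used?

Gamma(shape=13, rate=10)

Gamma–Poisson conjugacy: posterior shape = α + Σxᵢ, posterior rate = β + n.
So α = 33 − 20 = 13 and β = 14 − 4 = 10.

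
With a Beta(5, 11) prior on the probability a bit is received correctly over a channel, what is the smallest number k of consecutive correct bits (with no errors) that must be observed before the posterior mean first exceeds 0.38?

k = 2

After k correct bits and 0 errors the posterior is Beta(5+k, 11), with mean (5+k)/(5+11+k).
Set (5+k)/(16+k) > 0.38 and solve: k > (0.38·16 − 5)/(1 − 0.38) = 1.742.
The smallest integer exceeding 1.742 is 2.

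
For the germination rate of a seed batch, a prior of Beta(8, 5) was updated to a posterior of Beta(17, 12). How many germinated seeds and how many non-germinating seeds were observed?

9 germinated seeds and 7 non-germinating seeds

Beta is conjugate to the binomial likelihood: posterior = Beta(a+s, b+f).
Match parameters: s=17−8=9, f=12−5=7.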